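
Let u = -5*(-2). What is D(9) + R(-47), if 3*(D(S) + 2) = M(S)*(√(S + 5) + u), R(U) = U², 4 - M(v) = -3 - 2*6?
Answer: 6811/3 + 19*√14/3 ≈ 2294.0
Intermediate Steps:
M(v) = 19 (M(v) = 4 - (-3 - 2*6) = 4 - (-3 - 12) = 4 - 1*(-15) = 4 + 15 = 19)
u = 10
D(S) = 184/3 + 19*√(5 + S)/3 (D(S) = -2 + (19*(√(S + 5) + 10))/3 = -2 + (19*(√(5 + S) + 10))/3 = -2 + (19*(10 + √(5 + S)))/3 = -2 + (190 + 19*√(5 + S))/3 = -2 + (190/3 + 19*√(5 + S)/3) = 184/3 + 19*√(5 + S)/3)
D(9) + R(-47) = (184/3 + 19*√(5 + 9)/3) + (-47)² = (184/3 + 19*√14/3) + 2209 = 6811/3 + 19*√14/3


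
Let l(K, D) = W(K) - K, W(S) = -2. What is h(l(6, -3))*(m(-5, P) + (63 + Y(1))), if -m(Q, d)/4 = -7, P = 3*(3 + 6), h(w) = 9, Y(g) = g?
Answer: 828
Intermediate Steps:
l(K, D) = -2 - K
P = 27 (P = 3*9 = 27)
m(Q, d) = 28 (m(Q, d) = -4*(-7) = 28)
h(l(6, -3))*(m(-5, P) + (63 + Y(1))) = 9*(28 + (63 + 1)) = 9*(28 + 64) = 9*92 = 828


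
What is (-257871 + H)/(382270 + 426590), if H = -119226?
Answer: -125699/269620 ≈ -0.46621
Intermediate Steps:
(-257871 + H)/(382270 + 426590) = (-257871 - 119226)/(382270 + 426590) = -377097/808860 = -377097*1/808860 = -125699/269620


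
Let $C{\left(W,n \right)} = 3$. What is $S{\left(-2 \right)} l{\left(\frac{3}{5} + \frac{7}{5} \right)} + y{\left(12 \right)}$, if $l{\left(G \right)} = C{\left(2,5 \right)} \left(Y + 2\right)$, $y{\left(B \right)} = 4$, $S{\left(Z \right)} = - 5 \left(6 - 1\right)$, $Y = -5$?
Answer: $229$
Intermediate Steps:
$S{\left(Z \right)} = -25$ ($S{\left(Z \right)} = \left(-5\right) 5 = -25$)
$l{\left(G \right)} = -9$ ($l{\left(G \right)} = 3 \left(-5 + 2\right) = 3 \left(-3\right) = -9$)
$S{\left(-2 \right)} l{\left(\frac{3}{5} + \frac{7}{5} \right)} + y{\left(12 \right)} = \left(-25\right) \left(-9\right) + 4 = 225 + 4 = 229$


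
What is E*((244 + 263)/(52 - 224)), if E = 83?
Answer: -42081/172 ≈ -244.66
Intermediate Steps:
E*((244 + 263)/(52 - 224)) = 83*((244 + 263)/(52 - 224)) = 83*(507/(-172)) = 83*(507*(-1/172)) = 83*(-507/172) = -42081/172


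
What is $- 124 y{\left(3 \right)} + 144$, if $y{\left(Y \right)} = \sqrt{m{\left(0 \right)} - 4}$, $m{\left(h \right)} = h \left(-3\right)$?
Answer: $144 - 248 i \approx 144.0 - 248.0 i$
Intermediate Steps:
$m{\left(h \right)} = - 3 h$
$y{\left(Y \right)} = 2 i$ ($y{\left(Y \right)} = \sqrt{\left(-3\right) 0 - 4} = \sqrt{0 - 4} = \sqrt{-4} = 2 i$)
$- 124 y{\left(3 \right)} + 144 = - 124 \cdot 2 i + 144 = - 248 i + 144 = 144 - 248 i$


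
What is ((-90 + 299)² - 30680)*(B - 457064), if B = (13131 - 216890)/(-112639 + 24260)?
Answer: -525170916116497/88379 ≈ -5.9423e+9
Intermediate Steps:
B = 203759/88379 (B = -203759/(-88379) = -203759*(-1/88379) = 203759/88379 ≈ 2.3055)
((-90 + 299)² - 30680)*(B - 457064) = ((-90 + 299)² - 30680)*(203759/88379 - 457064) = (209² - 30680)*(-40394655497/88379) = (43681 - 30680)*(-40394655497/88379) = 13001*(-40394655497/88379) = -525170916116497/88379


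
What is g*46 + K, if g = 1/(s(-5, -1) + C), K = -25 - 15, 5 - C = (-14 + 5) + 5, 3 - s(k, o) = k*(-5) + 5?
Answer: -383/9 ≈ -42.556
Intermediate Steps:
s(k, o) = -2 + 5*k (s(k, o) = 3 - (k*(-5) + 5) = 3 - (-5*k + 5) = 3 - (5 - 5*k) = 3 + (-5 + 5*k) = -2 + 5*k)
C = 9 (C = 5 - ((-14 + 5) + 5) = 5 - (-9 + 5) = 5 - 1*(-4) = 5 + 4 = 9)
K = -40
g = -1/18 (g = 1/((-2 + 5*(-5)) + 9) = 1/((-2 - 25) + 9) = 1/(-27 + 9) = 1/(-18) = -1/18 ≈ -0.055556)
g*46 + K = -1/18*46 - 40 = -23/9 - 40 = -383/9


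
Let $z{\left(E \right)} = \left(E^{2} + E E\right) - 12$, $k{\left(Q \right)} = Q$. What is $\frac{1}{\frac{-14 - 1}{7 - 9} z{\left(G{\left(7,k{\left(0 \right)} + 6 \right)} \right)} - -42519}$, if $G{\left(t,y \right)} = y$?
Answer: $\frac{1}{42969} \approx 2.3273 \cdot 10^{-5}$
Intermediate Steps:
$z{\left(E \right)} = -12 + 2 E^{2}$ ($z{\left(E \right)} = \left(E^{2} + E^{2}\right) - 12 = 2 E^{2} - 12 = -12 + 2 E^{2}$)
$\frac{1}{\frac{-14 - 1}{7 - 9} z{\left(G{\left(7,k{\left(0 \right)} + 6 \right)} \right)} - -42519} = \frac{1}{\frac{-14 - 1}{7 - 9} \left(-12 + 2 \left(0 + 6\right)^{2}\right) - -42519} = \frac{1}{- \frac{15}{7 - 9} \left(-12 + 2 \cdot 6^{2}\right) + 42519} = \frac{1}{- \frac{15}{7 - 9} \left(-12 + 2 \cdot 36\right) + 42519} = \frac{1}{- \frac{15}{-2} \left(-12 + 72\right) + 42519} = \frac{1}{\left(-15\right) \left(- \frac{1}{2}\right) 60 + 42519} = \frac{1}{\frac{15}{2} \cdot 60 + 42519} = \frac{1}{450 + 42519} = \frac{1}{42969}$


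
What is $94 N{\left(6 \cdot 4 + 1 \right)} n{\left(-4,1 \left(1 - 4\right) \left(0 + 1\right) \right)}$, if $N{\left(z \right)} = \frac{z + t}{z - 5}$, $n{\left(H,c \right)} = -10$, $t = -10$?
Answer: $-705$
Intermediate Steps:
$N{\left(z \right)} = \frac{-10 + z}{-5 + z}$ ($N{\left(z \right)} = \frac{z - 10}{z - 5} = \frac{-10 + z}{-5 + z}$)
$94 N{\left(6 \cdot 4 + 1 \right)} n{\left(-4,1 \left(1 - 4\right) \left(0 + 1\right) \right)} = 94 \frac{-10 + \left(6 \cdot 4 + 1\right)}{-5 + \left(6 \cdot 4 + 1\right)} \left(-10\right) = 94 \frac{-10 + \left(24 + 1\right)}{-5 + \left(24 + 1\right)} \left(-10\right) = 94 \frac{-10 + 25}{-5 + 25} \left(-10\right) = 94 \cdot \frac{1}{20} \cdot 15 \left(-10\right) = 94 \cdot \frac{3}{4} \left(-10\right) = \frac{141}{2} \left(-10\right) = -705$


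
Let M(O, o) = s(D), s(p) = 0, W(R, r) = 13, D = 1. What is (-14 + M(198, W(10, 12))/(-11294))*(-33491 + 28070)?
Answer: 75894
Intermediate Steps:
M(O, o) = 0
(-14 + M(198, W(10, 12))/(-11294))*(-33491 + 28070) = (-14 + 0/(-11294))*(-33491 + 28070) = (-14 + 0*(-1/11294))*(-5421) = (-14 + 0)*(-5421) = -14*(-5421) = 75894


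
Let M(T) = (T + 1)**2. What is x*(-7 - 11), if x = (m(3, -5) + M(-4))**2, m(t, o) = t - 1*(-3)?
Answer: -4050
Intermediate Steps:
m(t, o) = 3 + t (m(t, o) = t + 3 = 3 + t)
M(T) = (1 + T)**2
x = 225 (x = ((3 + 3) + (1 - 4)**2)**2 = (6 + (-3)**2)**2 = (6 + 9)**2 = 15**2 = 225)
x*(-7 - 11) = 225*(-7 - 11) = 225*(-18) = -4050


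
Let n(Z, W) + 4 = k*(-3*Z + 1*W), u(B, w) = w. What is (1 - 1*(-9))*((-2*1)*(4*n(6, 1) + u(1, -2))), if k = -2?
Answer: -2360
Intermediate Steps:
n(Z, W) = -4 - 2*W + 6*Z (n(Z, W) = -4 - 2*(-3*Z + 1*W) = -4 - 2*(-3*Z + W) = -4 - 2*(W - 3*Z) = -4 + (-2*W + 6*Z) = -4 - 2*W + 6*Z)
(1 - 1*(-9))*((-2*1)*(4*n(6, 1) + u(1, -2))) = (1 - 1*(-9))*((-2*1)*(4*(-4 - 2*1 + 6*6) - 2)) = (1 + 9)*(-2*(4*(-4 - 2 + 36) - 2)) = 10*(-2*(4*30 - 2)) = 10*(-2*(120 - 2)) = 10*(-2*118) = 10*(-236) = -2360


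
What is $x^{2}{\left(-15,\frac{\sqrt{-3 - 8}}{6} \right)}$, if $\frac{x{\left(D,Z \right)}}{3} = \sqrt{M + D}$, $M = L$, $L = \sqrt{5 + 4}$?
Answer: $-108$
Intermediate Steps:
$L = 3$ ($L = \sqrt{9} = 3$)
$M = 3$
$x{\left(D,Z \right)} = 3 \sqrt{3 + D}$
$x^{2}{\left(-15,\frac{\sqrt{-3 - 8}}{6} \right)} = \left(3 \sqrt{3 - 15}\right)^{2} = \left(3 \sqrt{-12}\right)^{2} = \left(3 \cdot 2 i \sqrt{3}\right)^{2} = \left(6 i \sqrt{3}\right)^{2} = -108$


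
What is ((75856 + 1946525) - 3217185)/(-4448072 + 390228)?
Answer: 12987/44107 ≈ 0.29444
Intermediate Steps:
((75856 + 1946525) - 3217185)/(-4448072 + 390228) = (2022381 - 3217185)/(-4057844) = -1194804*(-1/4057844) = 12987/44107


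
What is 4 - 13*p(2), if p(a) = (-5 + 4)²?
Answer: -9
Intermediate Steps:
p(a) = 1 (p(a) = (-1)² = 1)
4 - 13*p(2) = 4 - 13*1 = 4 - 13 = -9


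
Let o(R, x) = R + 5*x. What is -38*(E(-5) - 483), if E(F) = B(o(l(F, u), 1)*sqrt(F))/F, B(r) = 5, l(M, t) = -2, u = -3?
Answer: 18392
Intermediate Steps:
E(F) = 5/F
-38*(E(-5) - 483) = -38*(5/(-5) - 483) = -38*(5*(-1/5) - 483) = -38*(-1 - 483) = -38*(-484) = 18392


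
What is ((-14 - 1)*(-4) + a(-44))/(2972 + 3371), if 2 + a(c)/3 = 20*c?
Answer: -2586/6343 ≈ -0.40769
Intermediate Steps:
a(c) = -6 + 60*c (a(c) = -6 + 3*(20*c) = -6 + 60*c)
((-14 - 1)*(-4) + a(-44))/(2972 + 3371) = ((-14 - 1)*(-4) + (-6 + 60*(-44)))/(2972 + 3371) = (-15*(-4) + (-6 - 2640))/6343 = (60 - 2646)*(1/6343) = -2586*1/6343 = -2586/6343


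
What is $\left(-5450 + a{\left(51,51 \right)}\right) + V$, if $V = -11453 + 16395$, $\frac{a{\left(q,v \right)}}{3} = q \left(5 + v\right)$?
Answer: $8060$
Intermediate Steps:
$a{\left(q,v \right)} = 3 q \left(5 + v\right)$
$V = 4942$
$\left(-5450 + a{\left(51,51 \right)}\right) + V = \left(-5450 + 3 \cdot 51 \left(5 + 51\right)\right) + 4942 = \left(-5450 + 3 \cdot 51 \cdot 56\right) + 4942 = \left(-5450 + 8568\right) + 4942 = 3118 + 4942 = 8060$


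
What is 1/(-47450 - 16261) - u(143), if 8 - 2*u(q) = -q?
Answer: -9620363/127422 ≈ -75.500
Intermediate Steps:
u(q) = 4 + q/2 (u(q) = 4 - (-1)*q/2 = 4 + q/2)
1/(-47450 - 16261) - u(143) = 1/(-47450 - 16261) - (4 + (½)*143) = 1/(-63711) - (4 + 143/2) = -1/63711 - 1*151/2 = -1/63711 - 151/2 = -9620363/127422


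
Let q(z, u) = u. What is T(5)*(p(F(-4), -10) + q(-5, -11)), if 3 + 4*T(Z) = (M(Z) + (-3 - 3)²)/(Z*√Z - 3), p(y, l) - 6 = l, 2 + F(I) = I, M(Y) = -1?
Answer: 3645/464 - 2625*√5/464 ≈ -4.7946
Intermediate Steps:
F(I) = -2 + I
p(y, l) = 6 + l
T(Z) = -¾ + 35/(4*(-3 + Z^(3/2))) (T(Z) = -¾ + ((-1 + (-3 - 3)²)/(Z*√Z - 3))/4 = -¾ + ((-1 + (-6)²)/(Z^(3/2) - 3))/4 = -¾ + ((-1 + 36)/(-3 + Z^(3/2)))/4 = -¾ + (35/(-3 + Z^(3/2)))/4 = -¾ + 35/(4*(-3 + Z^(3/2))))
T(5)*(p(F(-4), -10) + q(-5, -11)) = ((44 - 15*√5)/(4*(-3 + 5^(3/2))))*((6 - 10) - 11) = ((44 - 15*√5)/(4*(-3 + 5*√5)))*(-4 - 11) = ((44 - 15*√5)/(4*(-3 + 5*√5)))*(-15) = -15*(44 - 15*√5)/(4*(-3 + 5*√5))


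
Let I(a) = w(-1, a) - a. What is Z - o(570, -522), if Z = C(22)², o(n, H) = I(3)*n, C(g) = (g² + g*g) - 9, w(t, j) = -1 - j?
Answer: 923671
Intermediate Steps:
I(a) = -1 - 2*a (I(a) = (-1 - a) - a = -1 - 2*a)
C(g) = -9 + 2*g² (C(g) = (g² + g²) - 9 = 2*g² - 9 = -9 + 2*g²)
o(n, H) = -7*n (o(n, H) = (-1 - 2*3)*n = (-1 - 6)*n = -7*n)
Z = 919681 (Z = (-9 + 2*22²)² = (-9 + 2*484)² = (-9 + 968)² = 959² = 919681)
Z - o(570, -522) = 919681 - (-7)*570 = 919681 - 1*(-3990) = 919681 + 3990 = 923671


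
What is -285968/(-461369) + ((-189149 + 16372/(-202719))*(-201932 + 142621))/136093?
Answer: 1049266029195381740033/12728541802690923 ≈ 82434.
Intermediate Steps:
-285968/(-461369) + ((-189149 + 16372/(-202719))*(-201932 + 142621))/136093 = -285968*(-1/461369) + ((-189149 + 16372*(-1/202719))*(-59311))*(1/136093) = 285968/461369 + ((-189149 - 16372/202719)*(-59311))*(1/136093) = 285968/461369 - 38344112503/202719*(-59311)*(1/136093) = 285968/461369 + (2274227656665433/202719)*(1/136093) = 285968/461369 + 2274227656665433/27588636867 = 1049266029195381740033/12728541802690923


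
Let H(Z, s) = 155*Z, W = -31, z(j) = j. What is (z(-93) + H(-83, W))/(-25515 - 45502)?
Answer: 12958/71017 ≈ 0.18246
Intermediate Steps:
(z(-93) + H(-83, W))/(-25515 - 45502) = (-93 + 155*(-83))/(-25515 - 45502) = (-93 - 12865)/(-71017) = -12958*(-1/71017) = 12958/71017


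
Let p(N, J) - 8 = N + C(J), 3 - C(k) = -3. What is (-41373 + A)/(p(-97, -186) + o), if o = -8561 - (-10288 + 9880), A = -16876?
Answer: 58249/8236 ≈ 7.0725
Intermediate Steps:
C(k) = 6 (C(k) = 3 - 1*(-3) = 3 + 3 = 6)
p(N, J) = 14 + N (p(N, J) = 8 + (N + 6) = 8 + (6 + N) = 14 + N)
o = -8153 (o = -8561 - 1*(-408) = -8561 + 408 = -8153)
(-41373 + A)/(p(-97, -186) + o) = (-41373 - 16876)/((14 - 97) - 8153) = -58249/(-83 - 8153) = -58249/(-8236) = -58249*(-1/8236) = 58249/8236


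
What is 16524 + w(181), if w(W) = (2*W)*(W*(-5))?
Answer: -311086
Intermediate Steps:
w(W) = -10*W² (w(W) = (2*W)*(-5*W) = -10*W²)
16524 + w(181) = 16524 - 10*181² = 16524 - 10*32761 = 16524 - 327610 = -311086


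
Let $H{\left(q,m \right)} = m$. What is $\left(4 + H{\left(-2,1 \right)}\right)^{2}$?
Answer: $25$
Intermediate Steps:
$\left(4 + H{\left(-2,1 \right)}\right)^{2} = \left(4 + 1\right)^{2} = 5^{2} = 25$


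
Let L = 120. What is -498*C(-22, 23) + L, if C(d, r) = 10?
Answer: -4860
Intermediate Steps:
-498*C(-22, 23) + L = -498*10 + 120 = -4980 + 120 = -4860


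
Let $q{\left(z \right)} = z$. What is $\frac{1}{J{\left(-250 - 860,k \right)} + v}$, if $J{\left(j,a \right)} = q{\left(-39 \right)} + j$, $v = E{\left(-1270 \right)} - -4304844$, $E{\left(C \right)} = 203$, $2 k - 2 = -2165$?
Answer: $\frac{1}{4303898} \approx 2.3235 \cdot 10^{-7}$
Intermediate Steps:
$k = - \frac{2163}{2}$ ($k = 1 + \frac{1}{2} \left(-2165\right) = 1 - \frac{2165}{2} = - \frac{2163}{2} \approx -1081.5$)
$v = 4305047$ ($v = 203 - -4304844 = 203 + 4304844 = 4305047$)
$J{\left(j,a \right)} = -39 + j$
$\frac{1}{J{\left(-250 - 860,k \right)} + v} = \frac{1}{\left(-39 - 1110\right) + 4305047} = \frac{1}{-1149 + 4305047} = \frac{1}{4303898}$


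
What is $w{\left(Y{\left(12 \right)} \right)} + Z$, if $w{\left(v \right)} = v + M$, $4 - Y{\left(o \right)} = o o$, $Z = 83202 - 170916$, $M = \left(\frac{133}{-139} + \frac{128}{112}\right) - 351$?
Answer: $- \frac{85823284}{973} \approx -88205.0$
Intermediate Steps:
$M = - \frac{341342}{973}$ ($M = \left(133 \left(- \frac{1}{139}\right) + 128 \cdot \frac{1}{112}\right) - 351 = \left(- \frac{133}{139} + \frac{8}{7}\right) - 351 = \frac{181}{973} - 351 = - \frac{341342}{973} \approx -350.81$)
$Z = -87714$
$Y{\left(o \right)} = 4 - o^{2}$ ($Y{\left(o \right)} = 4 - o o = 4 - o^{2}$)
$w{\left(v \right)} = - \frac{341342}{973} + v$ ($w{\left(v \right)} = v - \frac{341342}{973} = - \frac{341342}{973} + v$)
$w{\left(Y{\left(12 \right)} \right)} + Z = \left(- \frac{341342}{973} + \left(4 - 12^{2}\right)\right) - 87714 = \left(- \frac{341342}{973} + \left(4 - 144\right)\right) - 87714 = \left(- \frac{341342}{973} - 140\right) - 87714 = - \frac{477562}{973} - 87714 = - \frac{85823284}{973}$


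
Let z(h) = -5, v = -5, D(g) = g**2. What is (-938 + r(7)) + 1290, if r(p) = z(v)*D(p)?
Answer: 107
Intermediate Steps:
r(p) = -5*p**2
(-938 + r(7)) + 1290 = (-938 - 5*7**2) + 1290 = (-938 - 5*49) + 1290 = (-938 - 245) + 1290 = -1183 + 1290 = 107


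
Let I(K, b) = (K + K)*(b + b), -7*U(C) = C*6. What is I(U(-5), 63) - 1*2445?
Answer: -1365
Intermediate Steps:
U(C) = -6*C/7 (U(C) = -C*6/7 = -6*C/7)
I(K, b) = 4*K*b (I(K, b) = (2*K)*(2*b) = 4*K*b)
I(U(-5), 63) - 1*2445 = 4*(-6/7*(-5))*63 - 1*2445 = 4*(30/7)*63 - 2445 = 1080 - 2445 = -1365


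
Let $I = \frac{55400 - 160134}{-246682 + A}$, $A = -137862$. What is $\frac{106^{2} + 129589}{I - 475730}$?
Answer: $- \frac{27076704400}{91469506193} \approx -0.29602$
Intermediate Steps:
$I = \frac{52367}{192272}$ ($I = \frac{55400 - 160134}{-246682 - 137862} = - \frac{104734}{-384544} = \left(-104734\right) \left(- \frac{1}{384544}\right) = \frac{52367}{192272} \approx 0.27236$)
$\frac{106^{2} + 129589}{I - 475730} = \frac{106^{2} + 129589}{\frac{52367}{192272} - 475730} = \frac{11236 + 129589}{- \frac{91469506193}{192272}} = 140825 \left(- \frac{192272}{91469506193}\right) = - \frac{27076704400}{91469506193}$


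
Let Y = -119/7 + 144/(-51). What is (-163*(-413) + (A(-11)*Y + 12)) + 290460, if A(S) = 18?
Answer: 6076381/17 ≈ 3.5743e+5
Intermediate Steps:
Y = -337/17 (Y = -119*1/7 + 144*(-1/51) = -17 - 48/17 = -337/17 ≈ -19.824)
(-163*(-413) + (A(-11)*Y + 12)) + 290460 = (-163*(-413) + (18*(-337/17) + 12)) + 290460 = (67319 + (-6066/17 + 12)) + 290460 = (67319 - 5862/17) + 290460 = 1138561/17 + 290460 = 6076381/17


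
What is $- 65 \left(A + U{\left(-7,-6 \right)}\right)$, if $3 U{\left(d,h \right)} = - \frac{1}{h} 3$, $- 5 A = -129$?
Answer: $- \frac{10127}{6} \approx -1687.8$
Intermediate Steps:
$A = \frac{129}{5}$ ($A = \left(- \frac{1}{5}\right) \left(-129\right) = \frac{129}{5} \approx 25.8$)
$U{\left(d,h \right)} = - \frac{1}{h}$ ($U{\left(d,h \right)} = \frac{- \frac{1}{h} 3}{3} = \frac{\left(-3\right) \frac{1}{h}}{3} = - \frac{1}{h}$)
$- 65 \left(A + U{\left(-7,-6 \right)}\right) = - 65 \left(\frac{129}{5} - \frac{1}{-6}\right) = - 65 \left(\frac{129}{5} - - \frac{1}{6}\right) = - 65 \left(\frac{129}{5} + \frac{1}{6}\right) = \left(-65\right) \frac{779}{30} = - \frac{10127}{6}$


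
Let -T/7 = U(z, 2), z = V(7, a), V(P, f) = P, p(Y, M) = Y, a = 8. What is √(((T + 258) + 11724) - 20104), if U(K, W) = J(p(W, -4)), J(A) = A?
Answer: 6*I*√226 ≈ 90.2*I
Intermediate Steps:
z = 7
U(K, W) = W
T = -14 (T = -7*2 = -14)
√(((T + 258) + 11724) - 20104) = √(((-14 + 258) + 11724) - 20104) = √((244 + 11724) - 20104) = √(11968 - 20104) = √(-8136) = 6*I*√226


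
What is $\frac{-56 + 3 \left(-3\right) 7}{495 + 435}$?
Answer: $- \frac{119}{930} \approx -0.12796$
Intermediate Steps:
$\frac{-56 + 3 \left(-3\right) 7}{495 + 435} = \frac{-56 - 63}{930} = \left(-56 - 63\right) \frac{1}{930} = \left(-119\right) \frac{1}{930} = - \frac{119}{930}$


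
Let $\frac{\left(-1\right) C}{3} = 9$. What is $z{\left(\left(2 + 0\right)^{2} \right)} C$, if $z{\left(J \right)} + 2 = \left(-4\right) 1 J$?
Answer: $486$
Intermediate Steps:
$C = -27$ ($C = \left(-3\right) 9 = -27$)
$z{\left(J \right)} = -2 - 4 J$ ($z{\left(J \right)} = -2 + \left(-4\right) 1 J = -2 - 4 J$)
$z{\left(\left(2 + 0\right)^{2} \right)} C = \left(-2 - 4 \left(2 + 0\right)^{2}\right) \left(-27\right) = \left(-2 - 4 \cdot 2^{2}\right) \left(-27\right) = \left(-2 - 16\right) \left(-27\right) = \left(-18\right) \left(-27\right) = 486$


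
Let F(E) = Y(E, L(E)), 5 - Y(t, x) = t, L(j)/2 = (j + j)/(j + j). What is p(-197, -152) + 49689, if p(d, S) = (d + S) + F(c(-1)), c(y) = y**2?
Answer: 49344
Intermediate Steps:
L(j) = 2 (L(j) = 2*((j + j)/(j + j)) = 2*((2*j)/((2*j))) = 2*((2*j)*(1/(2*j))) = 2*1 = 2)
Y(t, x) = 5 - t
F(E) = 5 - E
p(d, S) = 4 + S + d (p(d, S) = (d + S) + (5 - 1*(-1)**2) = (S + d) + (5 - 1*1) = (S + d) + (5 - 1) = (S + d) + 4 = 4 + S + d)
p(-197, -152) + 49689 = (4 - 152 - 197) + 49689 = -345 + 49689 = 49344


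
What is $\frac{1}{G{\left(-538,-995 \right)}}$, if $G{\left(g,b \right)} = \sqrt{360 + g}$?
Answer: $- \frac{i \sqrt{178}}{178} \approx - 0.074953 i$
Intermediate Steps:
$\frac{1}{G{\left(-538,-995 \right)}} = \frac{1}{\sqrt{360 - 538}} = \frac{1}{\sqrt{-178}} = \frac{1}{i \sqrt{178}} = - \frac{i \sqrt{178}}{178}$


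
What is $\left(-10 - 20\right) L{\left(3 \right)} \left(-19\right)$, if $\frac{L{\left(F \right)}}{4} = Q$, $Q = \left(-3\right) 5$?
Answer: $-34200$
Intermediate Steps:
$Q = -15$
$L{\left(F \right)} = -60$ ($L{\left(F \right)} = 4 \left(-15\right) = -60$)
$\left(-10 - 20\right) L{\left(3 \right)} \left(-19\right) = \left(-10 - 20\right) \left(-60\right) \left(-19\right) = \left(-30\right) \left(-60\right) \left(-19\right) = 1800 \left(-19\right) = -34200$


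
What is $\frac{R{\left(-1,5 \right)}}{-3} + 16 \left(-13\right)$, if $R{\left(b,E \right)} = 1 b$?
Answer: $- \frac{623}{3} \approx -207.67$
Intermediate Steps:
$R{\left(b,E \right)} = b$
$\frac{R{\left(-1,5 \right)}}{-3} + 16 \left(-13\right) = - \frac{1}{-3} + 16 \left(-13\right) = \left(-1\right) \left(- \frac{1}{3}\right) - 208 = \frac{1}{3} - 208 = - \frac{623}{3}$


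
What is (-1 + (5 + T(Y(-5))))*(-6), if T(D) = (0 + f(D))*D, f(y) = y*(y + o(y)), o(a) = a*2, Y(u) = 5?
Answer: -2274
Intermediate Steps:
o(a) = 2*a
f(y) = 3*y² (f(y) = y*(y + 2*y) = y*(3*y) = 3*y²)
T(D) = 3*D³ (T(D) = (0 + 3*D²)*D = (3*D²)*D = 3*D³)
(-1 + (5 + T(Y(-5))))*(-6) = (-1 + (5 + 3*5³))*(-6) = (-1 + (5 + 3*125))*(-6) = (-1 + (5 + 375))*(-6) = (-1 + 380)*(-6) = 379*(-6) = -2274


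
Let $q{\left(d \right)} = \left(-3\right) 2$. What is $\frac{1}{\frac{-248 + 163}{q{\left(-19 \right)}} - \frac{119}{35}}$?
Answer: $\frac{30}{323} \approx 0.092879$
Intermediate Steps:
$q{\left(d \right)} = -6$
$\frac{1}{\frac{-248 + 163}{q{\left(-19 \right)}} - \frac{119}{35}} = \frac{1}{\frac{-248 + 163}{-6} - \frac{119}{35}} = \frac{1}{\left(-85\right) \left(- \frac{1}{6}\right) - \frac{17}{5}} = \frac{1}{\frac{85}{6} - \frac{17}{5}} = \frac{1}{\frac{323}{30}} = \frac{30}{323}$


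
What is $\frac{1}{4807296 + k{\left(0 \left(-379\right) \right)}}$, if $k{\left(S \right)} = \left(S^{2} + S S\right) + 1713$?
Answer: $\frac{1}{4809009} \approx 2.0794 \cdot 10^{-7}$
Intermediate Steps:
$k{\left(S \right)} = 1713 + 2 S^{2}$ ($k{\left(S \right)} = \left(S^{2} + S^{2}\right) + 1713 = 2 S^{2} + 1713 = 1713 + 2 S^{2}$)
$\frac{1}{4807296 + k{\left(0 \left(-379\right) \right)}} = \frac{1}{4807296 + \left(1713 + 2 \left(0 \left(-379\right)\right)^{2}\right)} = \frac{1}{4807296 + \left(1713 + 2 \cdot 0^{2}\right)} = \frac{1}{4807296 + \left(1713 + 2 \cdot 0\right)} = \frac{1}{4807296 + \left(1713 + 0\right)} = \frac{1}{4807296 + 1713} = \frac{1}{4809009}$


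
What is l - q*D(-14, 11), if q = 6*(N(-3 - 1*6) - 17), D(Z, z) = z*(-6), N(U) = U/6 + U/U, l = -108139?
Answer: -115069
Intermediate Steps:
N(U) = 1 + U/6 (N(U) = U*(1/6) + 1 = U/6 + 1 = 1 + U/6)
D(Z, z) = -6*z
q = -105 (q = 6*((1 + (-3 - 1*6)/6) - 17) = 6*((1 + (-3 - 6)/6) - 17) = 6*((1 + (1/6)*(-9)) - 17) = 6*((1 - 3/2) - 17) = 6*(-1/2 - 17) = 6*(-35/2) = -105)
l - q*D(-14, 11) = -108139 - (-105)*(-6*11) = -108139 - (-105)*(-66) = -108139 - 1*6930 = -108139 - 6930 = -115069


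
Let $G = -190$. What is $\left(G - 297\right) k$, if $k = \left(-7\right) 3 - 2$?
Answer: $11201$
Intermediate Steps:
$k = -23$ ($k = -21 - 2 = -23$)
$\left(G - 297\right) k = \left(-190 - 297\right) \left(-23\right) = \left(-487\right) \left(-23\right) = 11201$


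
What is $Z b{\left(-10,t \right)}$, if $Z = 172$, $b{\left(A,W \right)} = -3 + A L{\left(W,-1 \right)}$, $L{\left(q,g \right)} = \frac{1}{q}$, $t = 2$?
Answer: $-1376$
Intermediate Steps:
$b{\left(A,W \right)} = -3 + \frac{A}{W}$
$Z b{\left(-10,t \right)} = 172 \left(-3 - \frac{10}{2}\right) = 172 \left(-3 - 5\right) = 172 \left(-8\right) = -1376$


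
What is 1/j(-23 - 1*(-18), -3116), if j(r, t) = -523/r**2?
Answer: -25/523 ≈ -0.047801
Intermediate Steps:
j(r, t) = -523/r**2
1/j(-23 - 1*(-18), -3116) = 1/(-523/(-23 - 1*(-18))**2) = 1/(-523/(-23 + 18)**2) = 1/(-523/(-5)**2) = 1/(-523*1/25) = 1/(-523/25) = -25/523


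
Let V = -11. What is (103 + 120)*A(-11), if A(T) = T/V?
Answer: 223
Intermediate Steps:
A(T) = -T/11 (A(T) = T/(-11) = T*(-1/11) = -T/11)
(103 + 120)*A(-11) = (103 + 120)*(-1/11*(-11)) = 223*1 = 223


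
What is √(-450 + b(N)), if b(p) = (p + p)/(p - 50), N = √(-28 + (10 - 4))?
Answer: 2*√((5625 - 112*I*√22)/(-50 + I*√22)) ≈ 0.0043837 - 21.213*I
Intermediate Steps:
N = I*√22 (N = √(-28 + 6) = √(-22) = I*√22 ≈ 4.6904*I)
b(p) = 2*p/(-50 + p) (b(p) = (2*p)/(-50 + p) = 2*p/(-50 + p))
√(-450 + b(N)) = √(-450 + 2*(I*√22)/(-50 + I*√22)) = √(-450 + 2*I*√22/(-50 + I*√22))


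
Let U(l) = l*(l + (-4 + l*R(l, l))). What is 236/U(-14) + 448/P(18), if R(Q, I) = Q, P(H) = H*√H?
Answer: -59/623 + 112*√2/27 ≈ 5.7717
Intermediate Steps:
P(H) = H^(3/2)
U(l) = l*(-4 + l + l²) (U(l) = l*(l + (-4 + l*l)) = l*(l + (-4 + l²)) = l*(-4 + l + l²))
236/U(-14) + 448/P(18) = 236/((-14*(-4 - 14 + (-14)²))) + 448/(18^(3/2)) = 236/((-14*(-4 - 14 + 196))) + 448/((54*√2)) = 236/((-14*178)) + 448*(√2/108) = 236/(-2492) + 112*√2/27 = 236*(-1/2492) + 112*√2/27 = -59/623 + 112*√2/27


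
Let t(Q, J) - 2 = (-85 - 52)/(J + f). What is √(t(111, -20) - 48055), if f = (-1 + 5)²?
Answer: 5*I*√7683/2 ≈ 219.13*I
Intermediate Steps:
f = 16 (f = 4² = 16)
t(Q, J) = 2 - 137/(16 + J) (t(Q, J) = 2 + (-85 - 52)/(J + 16) = 2 - 137/(16 + J))
√(t(111, -20) - 48055) = √((-105 + 2*(-20))/(16 - 20) - 48055) = √((-105 - 40)/(-4) - 48055) = √(-¼*(-145) - 48055) = √(145/4 - 48055) = √(-192075/4) = 5*I*√7683/2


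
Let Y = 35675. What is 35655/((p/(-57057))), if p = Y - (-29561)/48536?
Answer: -32913350990520/577183787 ≈ -57024.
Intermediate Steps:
p = 1731551361/48536 (p = 35675 - (-29561)/48536 = 35675 - 1*(-29561/48536) = 35675 + 29561/48536 = 1731551361/48536 ≈ 35676.)
35655/((p/(-57057))) = 35655/(((1731551361/48536)/(-57057))) = 35655/(((1731551361/48536)*(-1/57057))) = 35655/(-577183787/923106184) = 35655*(-923106184/577183787) = -32913350990520/577183787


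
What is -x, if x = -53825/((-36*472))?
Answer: -53825/16992 ≈ -3.1677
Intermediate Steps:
x = 53825/16992 (x = -53825/(-16992) = -53825*(-1/16992) = 53825/16992 ≈ 3.1677)
-x = -1*53825/16992 = -53825/16992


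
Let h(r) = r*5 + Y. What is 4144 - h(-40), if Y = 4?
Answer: 4340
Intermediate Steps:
h(r) = 4 + 5*r (h(r) = r*5 + 4 = 5*r + 4 = 4 + 5*r)
4144 - h(-40) = 4144 - (4 + 5*(-40)) = 4144 - (4 - 200) = 4144 - 1*(-196) = 4144 + 196 = 4340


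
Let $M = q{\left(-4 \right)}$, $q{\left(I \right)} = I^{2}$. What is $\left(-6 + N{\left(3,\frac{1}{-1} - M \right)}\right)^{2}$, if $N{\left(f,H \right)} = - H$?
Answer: $121$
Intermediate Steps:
$M = 16$ ($M = \left(-4\right)^{2} = 16$)
$\left(-6 + N{\left(3,\frac{1}{-1} - M \right)}\right)^{2} = \left(-6 - \left(\frac{1}{-1} - 16\right)\right)^{2} = \left(-6 - \left(-1 - 16\right)\right)^{2} = \left(-6 - -17\right)^{2} = \left(-6 + 17\right)^{2} = 11^{2} = 121$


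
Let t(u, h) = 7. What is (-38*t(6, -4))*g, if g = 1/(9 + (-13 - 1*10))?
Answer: 19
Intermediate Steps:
g = -1/14 (g = 1/(9 + (-13 - 10)) = 1/(9 - 23) = 1/(-14) = -1/14 ≈ -0.071429)
(-38*t(6, -4))*g = -38*7*(-1/14) = -266*(-1/14) = 19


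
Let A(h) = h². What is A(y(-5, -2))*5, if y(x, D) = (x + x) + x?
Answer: 1125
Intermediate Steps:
y(x, D) = 3*x (y(x, D) = 2*x + x = 3*x)
A(y(-5, -2))*5 = (3*(-5))²*5 = (-15)²*5 = 225*5 = 1125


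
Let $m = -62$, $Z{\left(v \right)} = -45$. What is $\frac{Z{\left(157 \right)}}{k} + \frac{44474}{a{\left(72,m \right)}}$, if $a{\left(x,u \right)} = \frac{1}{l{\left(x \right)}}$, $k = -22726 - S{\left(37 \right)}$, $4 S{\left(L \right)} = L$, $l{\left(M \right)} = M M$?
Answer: $\frac{20966740016436}{90941} \approx 2.3055 \cdot 10^{8}$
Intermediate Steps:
$l{\left(M \right)} = M^{2}$
$S{\left(L \right)} = \frac{L}{4}$
$k = - \frac{90941}{4}$ ($k = -22726 - \frac{1}{4} \cdot 37 = -22726 - \frac{37}{4} = - \frac{90941}{4} \approx -22735.0$)
$a{\left(x,u \right)} = \frac{1}{x^{2}}$
$\frac{Z{\left(157 \right)}}{k} + \frac{44474}{a{\left(72,m \right)}} = - \frac{45}{- \frac{90941}{4}} + \frac{44474}{\frac{1}{5184}} = \left(-45\right) \left(- \frac{4}{90941}\right) + 44474 \frac{1}{\frac{1}{5184}} = \frac{180}{90941} + 44474 \cdot 5184 = \frac{180}{90941} + 230553216 = \frac{20966740016436}{90941}$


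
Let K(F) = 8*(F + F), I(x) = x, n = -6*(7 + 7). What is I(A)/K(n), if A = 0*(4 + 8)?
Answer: 0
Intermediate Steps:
n = -84 (n = -6*14 = -84)
A = 0 (A = 0*12 = 0)
K(F) = 16*F (K(F) = 8*(2*F) = 16*F)
I(A)/K(n) = 0/((16*(-84))) = 0/(-1344) = 0*(-1/1344) = 0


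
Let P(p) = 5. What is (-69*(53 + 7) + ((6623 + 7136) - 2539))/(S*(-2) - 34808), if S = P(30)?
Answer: -1180/5803 ≈ -0.20334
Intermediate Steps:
S = 5
(-69*(53 + 7) + ((6623 + 7136) - 2539))/(S*(-2) - 34808) = (-69*(53 + 7) + ((6623 + 7136) - 2539))/(5*(-2) - 34808) = (-69*60 + (13759 - 2539))/(-10 - 34808) = (-4140 + 11220)/(-34818) = 7080*(-1/34818) = -1180/5803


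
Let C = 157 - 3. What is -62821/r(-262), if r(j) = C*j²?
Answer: -5711/961016 ≈ -0.0059427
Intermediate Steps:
C = 154
r(j) = 154*j²
-62821/r(-262) = -62821/(154*(-262)²) = -62821/(154*68644) = -62821/10571176 = -62821*1/10571176 = -5711/961016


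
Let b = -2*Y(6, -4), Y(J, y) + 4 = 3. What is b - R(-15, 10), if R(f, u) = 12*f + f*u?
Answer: 332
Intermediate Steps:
Y(J, y) = -1 (Y(J, y) = -4 + 3 = -1)
b = 2 (b = -2*(-1) = 2)
b - R(-15, 10) = 2 - (-15)*(12 + 10) = 2 - (-15)*22 = 2 - 1*(-330) = 2 + 330 = 332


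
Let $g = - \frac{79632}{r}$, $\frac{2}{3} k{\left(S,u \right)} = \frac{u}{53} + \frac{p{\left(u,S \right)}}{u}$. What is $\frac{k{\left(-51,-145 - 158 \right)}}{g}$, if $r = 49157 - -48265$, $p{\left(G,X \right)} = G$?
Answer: $\frac{2029625}{234472} \approx 8.6562$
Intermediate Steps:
$r = 97422$ ($r = 49157 + 48265 = 97422$)
$k{\left(S,u \right)} = \frac{3}{2} + \frac{3 u}{106}$ ($k{\left(S,u \right)} = \frac{3 \left(\frac{u}{53} + \frac{u}{u}\right)}{2} = \frac{3 \left(u \frac{1}{53} + 1\right)}{2} = \frac{3 \left(\frac{u}{53} + 1\right)}{2} = \frac{3 \left(1 + \frac{u}{53}\right)}{2} = \frac{3}{2} + \frac{3 u}{106}$)
$g = - \frac{13272}{16237}$ ($g = - \frac{79632}{97422} = \left(-79632\right) \frac{1}{97422} = - \frac{13272}{16237} \approx -0.81739$)
$\frac{k{\left(-51,-145 - 158 \right)}}{g} = \frac{\frac{3}{2} + \frac{3 \left(-145 - 158\right)}{106}}{- \frac{13272}{16237}} = \left(\frac{3}{2} + \frac{3}{106} \left(-303\right)\right) \left(- \frac{16237}{13272}\right) = \left(\frac{3}{2} - \frac{909}{106}\right) \left(- \frac{16237}{13272}\right) = \left(- \frac{375}{53}\right) \left(- \frac{16237}{13272}\right) = \frac{2029625}{234472}$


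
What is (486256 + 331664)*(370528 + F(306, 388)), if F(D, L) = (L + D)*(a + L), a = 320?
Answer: 704948889600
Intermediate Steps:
F(D, L) = (320 + L)*(D + L) (F(D, L) = (L + D)*(320 + L) = (D + L)*(320 + L) = (320 + L)*(D + L))
(486256 + 331664)*(370528 + F(306, 388)) = (486256 + 331664)*(370528 + (388² + 320*306 + 320*388 + 306*388)) = 817920*(370528 + (150544 + 97920 + 124160 + 118728)) = 817920*(370528 + 491352) = 817920*861880 = 704948889600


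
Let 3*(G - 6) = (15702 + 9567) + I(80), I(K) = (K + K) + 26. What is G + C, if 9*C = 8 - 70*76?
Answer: 71107/9 ≈ 7900.8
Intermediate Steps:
C = -5312/9 (C = (8 - 70*76)/9 = (8 - 5320)/9 = (1/9)*(-5312) = -5312/9 ≈ -590.22)
I(K) = 26 + 2*K (I(K) = 2*K + 26 = 26 + 2*K)
G = 8491 (G = 6 + ((15702 + 9567) + (26 + 2*80))/3 = 6 + (25269 + (26 + 160))/3 = 6 + (25269 + 186)/3 = 6 + (1/3)*25455 = 6 + 8485 = 8491)
G + C = 8491 - 5312/9 = 71107/9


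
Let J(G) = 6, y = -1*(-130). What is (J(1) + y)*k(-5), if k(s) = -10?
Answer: -1360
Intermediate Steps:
y = 130
(J(1) + y)*k(-5) = (6 + 130)*(-10) = 136*(-10) = -1360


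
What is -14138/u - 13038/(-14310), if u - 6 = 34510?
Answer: 389473/776610 ≈ 0.50150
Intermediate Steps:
u = 34516 (u = 6 + 34510 = 34516)
-14138/u - 13038/(-14310) = -14138/34516 - 13038/(-14310) = -14138*1/34516 - 13038*(-1/14310) = -7069/17258 + 41/45 = 389473/776610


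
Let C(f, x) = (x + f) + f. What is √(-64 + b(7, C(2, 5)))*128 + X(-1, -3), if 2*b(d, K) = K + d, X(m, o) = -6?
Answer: -6 + 256*I*√14 ≈ -6.0 + 957.86*I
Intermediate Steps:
C(f, x) = x + 2*f (C(f, x) = (f + x) + f = x + 2*f)
b(d, K) = K/2 + d/2 (b(d, K) = (K + d)/2 = K/2 + d/2)
√(-64 + b(7, C(2, 5)))*128 + X(-1, -3) = √(-64 + ((5 + 2*2)/2 + (½)*7))*128 - 6 = √(-64 + ((5 + 4)/2 + 7/2))*128 - 6 = √(-64 + ((½)*9 + 7/2))*128 - 6 = √(-64 + (9/2 + 7/2))*128 - 6 = √(-64 + 8)*128 - 6 = √(-56)*128 - 6 = (2*I*√14)*128 - 6 = 256*I*√14 - 6 = -6 + 256*I*√14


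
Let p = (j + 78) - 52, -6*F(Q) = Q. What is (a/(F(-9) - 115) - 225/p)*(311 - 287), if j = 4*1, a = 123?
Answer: -46764/227 ≈ -206.01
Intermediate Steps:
j = 4
F(Q) = -Q/6
p = 30 (p = (4 + 78) - 52 = 82 - 52 = 30)
(a/(F(-9) - 115) - 225/p)*(311 - 287) = (123/(-⅙*(-9) - 115) - 225/30)*(311 - 287) = (123/(3/2 - 115) - 225*1/30)*24 = (123/(-227/2) - 15/2)*24 = (123*(-2/227) - 15/2)*24 = (-246/227 - 15/2)*24 = -3897/454*24 = -46764/227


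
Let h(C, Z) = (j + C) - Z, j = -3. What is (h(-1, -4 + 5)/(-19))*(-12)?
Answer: -60/19 ≈ -3.1579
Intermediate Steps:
h(C, Z) = -3 + C - Z (h(C, Z) = (-3 + C) - Z = -3 + C - Z)
(h(-1, -4 + 5)/(-19))*(-12) = ((-3 - 1 - (-4 + 5))/(-19))*(-12) = ((-3 - 1 - 1*1)*(-1/19))*(-12) = ((-3 - 1 - 1)*(-1/19))*(-12) = -5*(-1/19)*(-12) = (5/19)*(-12) = -60/19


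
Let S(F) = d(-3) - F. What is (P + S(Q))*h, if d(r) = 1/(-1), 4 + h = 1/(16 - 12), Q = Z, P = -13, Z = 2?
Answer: 60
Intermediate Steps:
Q = 2
h = -15/4 (h = -4 + 1/(16 - 12) = -4 + 1/4 = -4 + ¼ = -15/4 ≈ -3.7500)
d(r) = -1
S(F) = -1 - F
(P + S(Q))*h = (-13 + (-1 - 1*2))*(-15/4) = (-13 + (-1 - 2))*(-15/4) = (-13 - 3)*(-15/4) = -16*(-15/4) = 60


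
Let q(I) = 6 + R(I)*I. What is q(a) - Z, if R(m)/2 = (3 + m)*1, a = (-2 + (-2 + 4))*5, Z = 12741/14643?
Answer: 25039/4881 ≈ 5.1299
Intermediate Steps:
Z = 4247/4881 (Z = 12741*(1/14643) = 4247/4881 ≈ 0.87011)
a = 0 (a = (-2 + 2)*5 = 0*5 = 0)
R(m) = 6 + 2*m (R(m) = 2*((3 + m)*1) = 2*(3 + m) = 6 + 2*m)
q(I) = 6 + I*(6 + 2*I) (q(I) = 6 + (6 + 2*I)*I = 6 + I*(6 + 2*I))
q(a) - Z = (6 + 2*0*(3 + 0)) - 1*4247/4881 = (6 + 2*0*3) - 4247/4881 = (6 + 0) - 4247/4881 = 6 - 4247/4881 = 25039/4881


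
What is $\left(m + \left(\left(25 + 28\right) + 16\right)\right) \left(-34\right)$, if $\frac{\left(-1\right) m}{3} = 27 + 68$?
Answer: $7344$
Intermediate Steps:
$m = -285$ ($m = - 3 \left(27 + 68\right) = \left(-3\right) 95 = -285$)
$\left(m + \left(\left(25 + 28\right) + 16\right)\right) \left(-34\right) = \left(-285 + \left(\left(25 + 28\right) + 16\right)\right) \left(-34\right) = \left(-285 + \left(53 + 16\right)\right) \left(-34\right) = \left(-285 + 69\right) \left(-34\right) = \left(-216\right) \left(-34\right) = 7344$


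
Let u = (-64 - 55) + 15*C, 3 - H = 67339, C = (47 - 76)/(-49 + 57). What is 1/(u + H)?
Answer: -8/540075 ≈ -1.4813e-5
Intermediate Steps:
C = -29/8 ≈ -3.6250
H = -67336 (H = 3 - 1*67339 = 3 - 67339 = -67336)
u = -1387/8 (u = (-64 - 55) + 15*(-29/8) = -119 - 435/8 = -1387/8 ≈ -173.38)
1/(u + H) = 1/(-1387/8 - 67336) = 1/(-540075/8) = -8/540075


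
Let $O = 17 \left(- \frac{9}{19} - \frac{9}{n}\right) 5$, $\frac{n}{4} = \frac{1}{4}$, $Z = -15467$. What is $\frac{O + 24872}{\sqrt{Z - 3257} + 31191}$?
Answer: $\frac{291074412}{377245855} - \frac{18664 i \sqrt{4681}}{377245855} \approx 0.77158 - 0.0033849 i$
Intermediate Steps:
$n = 1$ ($n = \frac{4}{4} = 4 \cdot \frac{1}{4} = 1$)
$O = - \frac{15300}{19}$ ($O = 17 \left(- \frac{9}{19} - \frac{9}{1}\right) 5 = 17 \left(\left(-9\right) \frac{1}{19} - 9\right) 5 = 17 \left(- \frac{9}{19} - 9\right) 5 = 17 \left(- \frac{180}{19}\right) 5 = \left(- \frac{3060}{19}\right) 5 = - \frac{15300}{19} \approx -805.26$)
$\frac{O + 24872}{\sqrt{Z - 3257} + 31191} = \frac{- \frac{15300}{19} + 24872}{\sqrt{-15467 - 3257} + 31191} = \frac{457268}{19 \left(\sqrt{-18724} + 31191\right)} = \frac{457268}{19 \left(2 i \sqrt{4681} + 31191\right)} = \frac{457268}{19 \left(31191 + 2 i \sqrt{4681}\right)}$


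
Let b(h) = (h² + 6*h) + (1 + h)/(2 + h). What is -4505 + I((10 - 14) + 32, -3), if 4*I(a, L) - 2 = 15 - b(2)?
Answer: -72079/16 ≈ -4504.9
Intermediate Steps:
b(h) = h² + 6*h + (1 + h)/(2 + h) (b(h) = (h² + 6*h) + (1 + h)/(2 + h) = h² + 6*h + (1 + h)/(2 + h))
I(a, L) = 1/16 (I(a, L) = ½ + (15 - (1 + 2³ + 8*2² + 13*2)/(2 + 2))/4 = ½ + (15 - (1 + 8 + 8*4 + 26)/4)/4 = ½ + (15 - (1 + 8 + 32 + 26)/4)/4 = ½ + (15 - 67/4)/4 = ½ + (¼)*(-7/4) = ½ - 7/16 = 1/16)
-4505 + I((10 - 14) + 32, -3) = -4505 + 1/16 = -72079/16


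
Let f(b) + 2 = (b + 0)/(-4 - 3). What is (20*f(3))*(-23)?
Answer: 7820/7 ≈ 1117.1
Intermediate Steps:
f(b) = -2 - b/7 (f(b) = -2 + (b + 0)/(-4 - 3) = -2 + b/(-7) = -2 + b*(-⅐) = -2 - b/7)
(20*f(3))*(-23) = (20*(-2 - ⅐*3))*(-23) = (20*(-2 - 3/7))*(-23) = (20*(-17/7))*(-23) = -340/7*(-23) = 7820/7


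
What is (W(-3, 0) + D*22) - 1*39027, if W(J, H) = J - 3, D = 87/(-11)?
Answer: -39207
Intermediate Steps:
D = -87/11 (D = 87*(-1/11) = -87/11 ≈ -7.9091)
W(J, H) = -3 + J
(W(-3, 0) + D*22) - 1*39027 = ((-3 - 3) - 87/11*22) - 1*39027 = (-6 - 174) - 39027 = -180 - 39027 = -39207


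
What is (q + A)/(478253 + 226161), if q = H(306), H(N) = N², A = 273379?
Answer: 367015/704414 ≈ 0.52102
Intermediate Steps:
q = 93636 (q = 306² = 93636)
(q + A)/(478253 + 226161) = (93636 + 273379)/(478253 + 226161) = 367015/704414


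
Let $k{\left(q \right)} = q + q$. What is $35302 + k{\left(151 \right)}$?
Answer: $35604$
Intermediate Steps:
$k{\left(q \right)} = 2 q$
$35302 + k{\left(151 \right)} = 35302 + 2 \cdot 151 = 35302 + 302 = 35604$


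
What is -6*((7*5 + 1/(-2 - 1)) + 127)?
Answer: -970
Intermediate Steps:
-6*((7*5 + 1/(-2 - 1)) + 127) = -6*((35 + 1/(-3)) + 127) = -6*((35 - ⅓) + 127) = -6*(104/3 + 127) = -6*485/3 = -970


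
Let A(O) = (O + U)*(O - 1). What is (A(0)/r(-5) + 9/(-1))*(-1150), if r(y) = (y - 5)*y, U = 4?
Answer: 10442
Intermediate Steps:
A(O) = (-1 + O)*(4 + O) (A(O) = (O + 4)*(O - 1) = (4 + O)*(-1 + O) = (-1 + O)*(4 + O))
r(y) = y*(-5 + y) (r(y) = (-5 + y)*y = y*(-5 + y))
(A(0)/r(-5) + 9/(-1))*(-1150) = ((-4 + 0² + 3*0)/((-5*(-5 - 5))) + 9/(-1))*(-1150) = ((-4 + 0 + 0)/((-5*(-10))) + 9*(-1))*(-1150) = (-4/50 - 9)*(-1150) = (-4*1/50 - 9)*(-1150) = (-2/25 - 9)*(-1150) = -227/25*(-1150) = 10442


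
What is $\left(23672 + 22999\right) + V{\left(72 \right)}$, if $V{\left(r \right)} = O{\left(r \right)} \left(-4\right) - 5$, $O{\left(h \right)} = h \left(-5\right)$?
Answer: $48106$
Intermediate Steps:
$O{\left(h \right)} = - 5 h$
$V{\left(r \right)} = -5 + 20 r$ ($V{\left(r \right)} = - 5 r \left(-4\right) - 5 = 20 r - 5 = -5 + 20 r$)
$\left(23672 + 22999\right) + V{\left(72 \right)} = \left(23672 + 22999\right) + \left(-5 + 20 \cdot 72\right) = 46671 + \left(-5 + 1440\right) = 46671 + 1435 = 48106$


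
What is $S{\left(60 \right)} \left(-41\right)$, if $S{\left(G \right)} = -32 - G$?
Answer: $3772$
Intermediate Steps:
$S{\left(60 \right)} \left(-41\right) = \left(-32 - 60\right) \left(-41\right) = \left(-92\right) \left(-41\right) = 3772$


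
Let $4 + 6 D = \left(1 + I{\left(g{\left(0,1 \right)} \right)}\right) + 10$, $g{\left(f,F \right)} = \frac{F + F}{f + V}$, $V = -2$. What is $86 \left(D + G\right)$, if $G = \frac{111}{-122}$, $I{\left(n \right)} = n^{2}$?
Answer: $\frac{6665}{183} \approx 36.421$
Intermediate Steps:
$g{\left(f,F \right)} = \frac{2 F}{-2 + f}$ ($g{\left(f,F \right)} = \frac{F + F}{f - 2} = \frac{2 F}{-2 + f}$)
$D = \frac{4}{3}$ ($D = - \frac{2}{3} + \frac{\left(1 + \left(2 \cdot 1 \frac{1}{-2 + 0}\right)^{2}\right) + 10}{6} = - \frac{2}{3} + \frac{\left(1 + \left(2 \cdot 1 \frac{1}{-2}\right)^{2}\right) + 10}{6} = - \frac{2}{3} + \frac{\left(1 + \left(2 \cdot 1 \left(- \frac{1}{2}\right)\right)^{2}\right) + 10}{6} = - \frac{2}{3} + \frac{\left(1 + \left(-1\right)^{2}\right) + 10}{6} = - \frac{2}{3} + \frac{\left(1 + 1\right) + 10}{6} = - \frac{2}{3} + \frac{2 + 10}{6} = - \frac{2}{3} + \frac{1}{6} \cdot 12 = - \frac{2}{3} + 2 = \frac{4}{3} \approx 1.3333$)
$G = - \frac{111}{122}$ ($G = 111 \left(- \frac{1}{122}\right) = - \frac{111}{122} \approx -0.90984$)
$86 \left(D + G\right) = 86 \left(\frac{4}{3} - \frac{111}{122}\right) = 86 \cdot \frac{155}{366} = \frac{6665}{183}$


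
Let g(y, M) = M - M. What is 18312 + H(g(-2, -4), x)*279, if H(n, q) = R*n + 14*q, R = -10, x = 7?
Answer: 45654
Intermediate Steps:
g(y, M) = 0
H(n, q) = -10*n + 14*q
18312 + H(g(-2, -4), x)*279 = 18312 + (-10*0 + 14*7)*279 = 18312 + (0 + 98)*279 = 18312 + 98*279 = 18312 + 27342 = 45654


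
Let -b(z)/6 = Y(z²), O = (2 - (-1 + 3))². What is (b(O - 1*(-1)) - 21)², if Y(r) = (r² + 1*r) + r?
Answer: 1521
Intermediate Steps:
O = 0 (O = (2 - 1*2)² = (2 - 2)² = 0² = 0)
Y(r) = r² + 2*r (Y(r) = (r² + r) + r = (r + r²) + r = r² + 2*r)
b(z) = -6*z²*(2 + z²)
(b(O - 1*(-1)) - 21)² = (6*(0 - 1*(-1))²*(-2 - (0 - 1*(-1))²) - 21)² = (6*(0 + 1)²*(-2 - (0 + 1)²) - 21)² = (6*1²*(-2 - 1*1²) - 21)² = (6*1*(-2 - 1*1) - 21)² = (6*1*(-2 - 1) - 21)² = (6*1*(-3) - 21)² = (-18 - 21)² = (-39)² = 1521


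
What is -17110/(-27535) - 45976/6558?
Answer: -115374178/18057453 ≈ -6.3893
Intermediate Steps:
-17110/(-27535) - 45976/6558 = -17110*(-1/27535) - 45976*1/6558 = 3422/5507 - 22988/3279 = -115374178/18057453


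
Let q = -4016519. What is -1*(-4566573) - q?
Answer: 8583092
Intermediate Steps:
-1*(-4566573) - q = -1*(-4566573) - 1*(-4016519) = 4566573 + 4016519 = 8583092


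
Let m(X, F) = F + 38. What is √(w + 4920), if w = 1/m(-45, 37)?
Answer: √1107003/15 ≈ 70.143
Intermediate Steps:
m(X, F) = 38 + F
w = 1/75 (w = 1/(38 + 37) = 1/75 ≈ 0.013333)
√(w + 4920) = √(1/75 + 4920) = √(369001/75) = √1107003/15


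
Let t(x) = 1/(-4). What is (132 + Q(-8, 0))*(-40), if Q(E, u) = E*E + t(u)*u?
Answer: -7840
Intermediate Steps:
t(x) = -¼
Q(E, u) = E² - u/4 (Q(E, u) = E*E - u/4 = E² - u/4)
(132 + Q(-8, 0))*(-40) = (132 + ((-8)² - ¼*0))*(-40) = (132 + (64 + 0))*(-40) = (132 + 64)*(-40) = 196*(-40) = -7840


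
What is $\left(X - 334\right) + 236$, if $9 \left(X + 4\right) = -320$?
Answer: $- \frac{1238}{9} \approx -137.56$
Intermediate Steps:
$X = - \frac{356}{9}$ ($X = -4 + \frac{1}{9} \left(-320\right) = -4 - \frac{320}{9} = - \frac{356}{9} \approx -39.556$)
$\left(X - 334\right) + 236 = \left(- \frac{356}{9} - 334\right) + 236 = - \frac{3362}{9} + 236 = - \frac{1238}{9}$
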